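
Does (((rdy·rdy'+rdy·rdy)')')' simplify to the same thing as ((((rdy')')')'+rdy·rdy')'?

Yes

E1: (((rdy·rdy'+rdy·rdy)')')'
    = (rdy·rdy'+rdy·rdy)'   (double negation)
    = rdy'   (distribution)
E2: ((((rdy')')')'+rdy·rdy')'
    = ((rdy')'+rdy·rdy')'   (double negation)
    = (rdy+rdy·rdy')'   (double negation)
    = rdy'   (complement / identity)
Both reduce to rdy', so they are equivalent.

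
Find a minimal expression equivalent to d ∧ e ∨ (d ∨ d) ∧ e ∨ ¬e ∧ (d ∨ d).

d ∧ e ∨ (d ∨ d) ∧ e ∨ ¬e ∧ (d ∨ d)
= d ∧ e ∨ d ∨ d   — distribution
= d ∧ e ∨ d   — idempotence
= d   — absorption

d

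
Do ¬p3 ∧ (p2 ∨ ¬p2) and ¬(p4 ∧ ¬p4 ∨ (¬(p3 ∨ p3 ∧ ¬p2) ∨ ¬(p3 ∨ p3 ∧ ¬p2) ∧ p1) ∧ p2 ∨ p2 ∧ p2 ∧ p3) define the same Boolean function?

No

E1: ¬p3 ∧ (p2 ∨ ¬p2)
    = ¬p3
E2: ¬(p4 ∧ ¬p4 ∨ (¬(p3 ∨ p3 ∧ ¬p2) ∨ ¬(p3 ∨ p3 ∧ ¬p2) ∧ p1) ∧ p2 ∨ p2 ∧ p2 ∧ p3)
    = ¬(p4 ∧ ¬p4 ∨ ¬(p3 ∨ p3 ∧ ¬p2) ∧ p2 ∨ p2 ∧ p2 ∧ p3)
    = ¬(¬(p3 ∨ p3 ∧ ¬p2) ∧ p2 ∨ p2 ∧ p2 ∧ p3)
    = ¬(¬(p3 ∨ p3 ∧ ¬p2) ∧ p2 ∨ p2 ∧ p3)
    = ¬(¬p3 ∧ p2 ∨ p2 ∧ p3)
    = ¬p2
These differ: at p1=1, p2=0, p3=1, p4=0, E1 = 0 but E2 = 1.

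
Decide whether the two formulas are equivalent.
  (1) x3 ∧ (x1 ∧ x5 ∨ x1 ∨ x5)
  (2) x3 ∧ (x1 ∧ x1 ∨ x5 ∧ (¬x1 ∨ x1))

E1: x3 ∧ (x1 ∧ x5 ∨ x1 ∨ x5)
    = x3 ∧ (x1 ∨ x5)
E2: x3 ∧ (x1 ∧ x1 ∨ x5 ∧ (¬x1 ∨ x1))
    = x3 ∧ (x1 ∨ x5 ∧ (¬x1 ∨ x1))
    = x3 ∧ (x1 ∨ x5)
Both reduce to x3 ∧ (x1 ∨ x5), so they are equivalent.

Yes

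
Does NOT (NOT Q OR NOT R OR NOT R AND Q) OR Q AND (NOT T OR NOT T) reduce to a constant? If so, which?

no

NOT (NOT Q OR NOT R OR NOT R AND Q) OR Q AND (NOT T OR NOT T)
= NOT (NOT Q OR NOT R) OR Q AND (NOT T OR NOT T)
= Q AND R OR Q AND (NOT T OR NOT T)
= (R OR NOT T OR NOT T) AND Q
= (R OR NOT T) AND Q
This depends on Q, R, T, so it is not a constant.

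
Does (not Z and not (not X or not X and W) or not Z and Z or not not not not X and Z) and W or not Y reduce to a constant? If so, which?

no

(not Z and not (not X or not X and W) or not Z and Z or not not not not X and Z) and W or not Y
= (not Z and not (not X or not X and W) or not not not not X and Z) and W or not Y   [complement / identity]
= (not Z and not not X or not not not not X and Z) and W or not Y   [absorption]
= (not Z and not not X or not not X and Z) and W or not Y   [double negation]
= not not X and W or not Y   [distribution]
= X and W or not Y   [double negation]
This depends on W, X, Y, so it is not a constant.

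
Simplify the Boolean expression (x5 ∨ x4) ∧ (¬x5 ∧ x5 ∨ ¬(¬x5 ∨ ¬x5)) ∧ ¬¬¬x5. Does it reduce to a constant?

(x5 ∨ x4) ∧ (¬x5 ∧ x5 ∨ ¬(¬x5 ∨ ¬x5)) ∧ ¬¬¬x5
= (x5 ∨ x4) ∧ (¬x5 ∧ x5 ∨ x5 ∧ x5) ∧ ¬¬¬x5   (De Morgan)
= (x5 ∨ x4) ∧ x5 ∧ ¬¬¬x5   (distribution)
= x5 ∧ ¬¬¬x5   (absorption)
= x5 ∧ ¬x5   (double negation)
= False   (complement)

False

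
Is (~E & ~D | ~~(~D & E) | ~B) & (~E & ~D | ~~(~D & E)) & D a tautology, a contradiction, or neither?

contradiction

(~E & ~D | ~~(~D & E) | ~B) & (~E & ~D | ~~(~D & E)) & D
= (~E & ~D | ~~(~D & E)) & D   (absorption)
= (~E & ~D | ~D & E) & D   (double negation)
= ~D & D   (distribution)
= 0   (complement)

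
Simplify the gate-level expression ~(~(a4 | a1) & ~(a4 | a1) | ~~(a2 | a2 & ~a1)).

~(~(a4 | a1) & ~(a4 | a1) | ~~(a2 | a2 & ~a1))
= ~(~(a4 | a1) | ~~(a2 | a2 & ~a1))
= ~(~(a4 | a1) | ~~a2)
= (a4 | a1) & ~a2

(a4 | a1) & ~a2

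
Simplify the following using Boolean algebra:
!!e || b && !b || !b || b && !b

e || !b

!!e || b && !b || !b || b && !b
= e || b && !b || !b || b && !b   — double negation
= e || !b || b && !b   — complement / identity
= e || !b   — complement / identity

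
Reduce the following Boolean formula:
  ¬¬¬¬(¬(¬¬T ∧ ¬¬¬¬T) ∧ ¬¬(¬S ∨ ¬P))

¬¬¬¬(¬(¬¬T ∧ ¬¬¬¬T) ∧ ¬¬(¬S ∨ ¬P))
= ¬¬¬¬(¬(¬¬T ∧ ¬¬T) ∧ ¬¬(¬S ∨ ¬P))   — double negation
= ¬¬¬¬(¬¬¬T ∧ ¬¬(¬S ∨ ¬P))   — idempotence
= ¬¬¬¬(¬¬¬T ∧ (¬S ∨ ¬P))   — double negation
= ¬¬(¬¬¬T ∧ (¬S ∨ ¬P))   — double negation
= ¬¬¬T ∧ (¬S ∨ ¬P)   — double negation
= ¬T ∧ (¬S ∨ ¬P)   — double negation

¬T ∧ (¬S ∨ ¬P)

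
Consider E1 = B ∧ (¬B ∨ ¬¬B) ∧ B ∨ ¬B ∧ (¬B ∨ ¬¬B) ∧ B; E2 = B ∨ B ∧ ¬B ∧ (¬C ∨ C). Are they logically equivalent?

Yes

E1: B ∧ (¬B ∨ ¬¬B) ∧ B ∨ ¬B ∧ (¬B ∨ ¬¬B) ∧ B
    = (¬B ∨ ¬¬B) ∧ B   — distribution
    = (¬B ∨ B) ∧ B   — double negation
    = B   — complement / identity
E2: B ∨ B ∧ ¬B ∧ (¬C ∨ C)
    = B ∨ B ∧ ¬B   — complement / identity
    = B   — complement / identity
Both reduce to B, so they are equivalent.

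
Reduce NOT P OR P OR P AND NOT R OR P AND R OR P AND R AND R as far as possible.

TRUE

NOT P OR P OR P AND NOT R OR P AND R OR P AND R AND R
= NOT P OR P OR P AND NOT R OR P AND R   [absorption]
= NOT P OR P OR P AND R   [absorption]
= NOT P OR P   [absorption]
= TRUE   [complement]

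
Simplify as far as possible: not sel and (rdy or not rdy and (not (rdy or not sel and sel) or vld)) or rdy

not sel or rdy

not sel and (rdy or not rdy and (not (rdy or not sel and sel) or vld)) or rdy
= not sel and (rdy or not rdy and (not rdy or vld)) or rdy   (complement / identity)
= not sel and (rdy or not rdy) or rdy   (absorption)
= not sel or rdy   (complement / identity)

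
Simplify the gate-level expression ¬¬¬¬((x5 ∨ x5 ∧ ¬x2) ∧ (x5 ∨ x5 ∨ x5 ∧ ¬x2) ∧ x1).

x5 ∧ x1

¬¬¬¬((x5 ∨ x5 ∧ ¬x2) ∧ (x5 ∨ x5 ∨ x5 ∧ ¬x2) ∧ x1)
= ¬¬((x5 ∨ x5 ∧ ¬x2) ∧ (x5 ∨ x5 ∨ x5 ∧ ¬x2) ∧ x1)   [double negation]
= ¬¬((x5 ∨ x5 ∧ ¬x2) ∧ (x5 ∨ x5 ∧ ¬x2) ∧ x1)   [idempotence]
= ¬¬((x5 ∨ x5 ∧ ¬x2) ∧ x1)   [idempotence]
= ¬¬(x5 ∧ x1)   [absorption]
= x5 ∧ x1   [double negation]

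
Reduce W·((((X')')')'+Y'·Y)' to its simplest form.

W·((((X')')')'+Y'·Y)'
= W·((X')'+Y'·Y)'   — double negation
= W·((X')')'   — complement / identity
= W·X'   — double negation

W·X'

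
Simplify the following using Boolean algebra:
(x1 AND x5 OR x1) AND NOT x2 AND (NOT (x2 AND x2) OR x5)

x1 AND NOT x2

(x1 AND x5 OR x1) AND NOT x2 AND (NOT (x2 AND x2) OR x5)
= (x1 AND x5 OR x1) AND NOT x2 AND (NOT x2 OR x5)   (idempotence)
= x1 AND NOT x2 AND (NOT x2 OR x5)   (absorption)
= x1 AND NOT x2   (absorption)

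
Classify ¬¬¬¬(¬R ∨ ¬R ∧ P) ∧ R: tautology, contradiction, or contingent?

contradiction

¬¬¬¬(¬R ∨ ¬R ∧ P) ∧ R
= ¬¬¬¬¬R ∧ R   (absorption)
= ¬¬¬R ∧ R   (double negation)
= ¬R ∧ R   (double negation)
= False   (complement)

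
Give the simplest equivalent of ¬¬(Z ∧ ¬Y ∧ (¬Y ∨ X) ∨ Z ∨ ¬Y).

Z ∨ ¬Y

¬¬(Z ∧ ¬Y ∧ (¬Y ∨ X) ∨ Z ∨ ¬Y)
= ¬¬(Z ∧ ¬Y ∨ Z ∨ ¬Y)   [absorption]
= Z ∧ ¬Y ∨ Z ∨ ¬Y   [double negation]
= Z ∨ ¬Y   [absorption]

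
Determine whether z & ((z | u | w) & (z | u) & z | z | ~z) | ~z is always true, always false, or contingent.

z & ((z | u | w) & (z | u) & z | z | ~z) | ~z
= z & ((z | u) & z | z | ~z) | ~z   — absorption
= z & (z | z | ~z) | ~z   — absorption
= z & (z | ~z) | ~z   — idempotence
= z | ~z   — complement / identity
= 1   — complement

always true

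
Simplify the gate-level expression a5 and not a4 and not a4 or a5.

a5

a5 and not a4 and not a4 or a5
= a5 and not a4 or a5
= a5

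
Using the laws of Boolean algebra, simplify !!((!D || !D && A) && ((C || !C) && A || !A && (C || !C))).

!D

!!((!D || !D && A) && ((C || !C) && A || !A && (C || !C)))
= !!((!D || !D && A) && (C || !C))
= !!(!D && (C || !C))
= !!!D
= !D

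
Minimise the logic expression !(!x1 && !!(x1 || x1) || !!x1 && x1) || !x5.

!(!x1 && !!(x1 || x1) || !!x1 && x1) || !x5
= !(!x1 && !!x1 || !!x1 && x1) || !x5
= !!!x1 || !x5
= !x1 || !x5

!x1 || !x5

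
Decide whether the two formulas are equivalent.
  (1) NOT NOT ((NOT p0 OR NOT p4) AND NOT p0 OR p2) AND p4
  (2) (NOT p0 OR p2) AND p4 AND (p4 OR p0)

Yes

E1: NOT NOT ((NOT p0 OR NOT p4) AND NOT p0 OR p2) AND p4
    = NOT NOT (NOT p0 OR p2) AND p4   (absorption)
    = (NOT p0 OR p2) AND p4   (double negation)
E2: (NOT p0 OR p2) AND p4 AND (p4 OR p0)
    = (NOT p0 OR p2) AND p4   (absorption)
Both reduce to (NOT p0 OR p2) AND p4, so they are equivalent.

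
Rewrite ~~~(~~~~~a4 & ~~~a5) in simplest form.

~~~(~~~~~a4 & ~~~a5)
= ~~(~~~~a4 | ~~a5)
= ~~(~~a4 | ~~a5)
= ~(~a4 & ~a5)
= a4 | a5

a4 | a5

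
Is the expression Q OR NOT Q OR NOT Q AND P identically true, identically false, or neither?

identically true

Q OR NOT Q OR NOT Q AND P
= Q OR NOT Q
= TRUE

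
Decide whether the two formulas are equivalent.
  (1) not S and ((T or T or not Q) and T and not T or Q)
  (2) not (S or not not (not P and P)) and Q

Yes

E1: not S and ((T or T or not Q) and T and not T or Q)
    = not S and ((T or not Q) and T and not T or Q)   — idempotence
    = not S and (T and not T or Q)   — absorption
    = not S and Q   — complement / identity
E2: not (S or not not (not P and P)) and Q
    = not (S or not P and P) and Q   — double negation
    = not S and Q   — complement / identity
Both reduce to not S and Q, so they are equivalent.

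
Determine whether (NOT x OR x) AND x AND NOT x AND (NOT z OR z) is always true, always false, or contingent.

always false

(NOT x OR x) AND x AND NOT x AND (NOT z OR z)
= x AND NOT x AND (NOT z OR z)   (complement / identity)
= x AND NOT x   (complement / identity)
= FALSE   (complement)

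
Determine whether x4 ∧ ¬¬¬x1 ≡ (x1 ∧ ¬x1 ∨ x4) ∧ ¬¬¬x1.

E1: x4 ∧ ¬¬¬x1
    = x4 ∧ ¬x1   [double negation]
E2: (x1 ∧ ¬x1 ∨ x4) ∧ ¬¬¬x1
    = x4 ∧ ¬¬¬x1   [complement / identity]
    = x4 ∧ ¬x1   [double negation]
Both reduce to x4 ∧ ¬x1, so they are equivalent.

Yes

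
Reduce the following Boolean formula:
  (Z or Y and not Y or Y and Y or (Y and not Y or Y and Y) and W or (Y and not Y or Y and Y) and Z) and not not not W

(Z or Y and not Y or Y and Y or (Y and not Y or Y and Y) and W or (Y and not Y or Y and Y) and Z) and not not not W
= (Z or Y and not Y or Y and Y or (Y and not Y or Y and Y) and W or (Y and not Y or Y and Y) and Z) and not W   — double negation
= (Z or Y and not Y or Y and Y or (Y and not Y or Y and Y) and Z) and not W   — absorption
= (Z or Y and not Y or Y and Y) and not W   — absorption
= (Z or Y) and not W   — distribution

(Z or Y) and not W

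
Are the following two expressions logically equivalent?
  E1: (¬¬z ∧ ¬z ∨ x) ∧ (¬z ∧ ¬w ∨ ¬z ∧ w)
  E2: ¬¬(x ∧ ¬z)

E1: (¬¬z ∧ ¬z ∨ x) ∧ (¬z ∧ ¬w ∨ ¬z ∧ w)
    = (¬¬z ∧ ¬z ∨ x) ∧ ¬z   [distribution]
    = (z ∧ ¬z ∨ x) ∧ ¬z   [double negation]
    = x ∧ ¬z   [complement / identity]
E2: ¬¬(x ∧ ¬z)
    = x ∧ ¬z   [double negation]
Both reduce to x ∧ ¬z, so they are equivalent.

Yes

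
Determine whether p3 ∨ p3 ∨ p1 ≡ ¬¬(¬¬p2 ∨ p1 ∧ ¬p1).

E1: p3 ∨ p3 ∨ p1
    = p3 ∨ p1   [idempotence]
E2: ¬¬(¬¬p2 ∨ p1 ∧ ¬p1)
    = ¬¬(p2 ∨ p1 ∧ ¬p1)   [double negation]
    = ¬¬p2   [complement / identity]
    = p2   [double negation]
These differ: at p1=0, p2=1, p3=0, E1 = 0 but E2 = 1.

No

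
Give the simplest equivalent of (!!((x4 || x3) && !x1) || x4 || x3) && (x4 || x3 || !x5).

(!!((x4 || x3) && !x1) || x4 || x3) && (x4 || x3 || !x5)
= ((x4 || x3) && !x1 || x4 || x3) && (x4 || x3 || !x5)   — double negation
= (x4 || x3) && (x4 || x3 || !x5)   — absorption
= x4 || x3   — absorption

x4 || x3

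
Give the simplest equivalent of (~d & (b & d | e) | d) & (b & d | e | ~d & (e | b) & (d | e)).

b & d | e

(~d & (b & d | e) | d) & (b & d | e | ~d & (e | b) & (d | e))
= (~d & (b & d | e) | d) & (b & d | e | ~d & (b & d | e))   (distribution)
= d & (b & d | e) | ~d & (b & d | e)   (distribution)
= b & d | e   (distribution)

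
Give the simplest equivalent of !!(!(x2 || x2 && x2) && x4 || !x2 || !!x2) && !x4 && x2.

!x4 && x2

!!(!(x2 || x2 && x2) && x4 || !x2 || !!x2) && !x4 && x2
= !!(!(x2 || x2) && x4 || !x2 || !!x2) && !x4 && x2   [idempotence]
= !!(!x2 && x4 || !x2 || !!x2) && !x4 && x2   [idempotence]
= (!x2 && x4 || !x2 || !!x2) && !x4 && x2   [double negation]
= (!x2 && x4 || !x2 || x2) && !x4 && x2   [double negation]
= (!x2 || x2) && !x4 && x2   [absorption]
= !x4 && x2   [complement / identity]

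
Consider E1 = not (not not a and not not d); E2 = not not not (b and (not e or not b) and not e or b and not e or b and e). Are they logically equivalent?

E1: not (not not a and not not d)
    = not a or not d
E2: not not not (b and (not e or not b) and not e or b and not e or b and e)
    = not not not (b and (not e or not b) and not e or b)
    = not not not (b and not e or b)
    = not not not b
    = not b
These differ: at a=1, b=1, d=0, e=0, E1 = 1 but E2 = 0.

No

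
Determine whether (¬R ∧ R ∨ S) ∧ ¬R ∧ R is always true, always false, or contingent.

always false

(¬R ∧ R ∨ S) ∧ ¬R ∧ R
= ¬R ∧ R
= False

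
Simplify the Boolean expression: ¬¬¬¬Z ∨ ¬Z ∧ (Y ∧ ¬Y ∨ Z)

Z

¬¬¬¬Z ∨ ¬Z ∧ (Y ∧ ¬Y ∨ Z)
= ¬¬¬¬Z ∨ ¬Z ∧ Z   [complement / identity]
= ¬¬¬¬Z   [complement / identity]
= ¬¬Z   [double negation]
= Z   [double negation]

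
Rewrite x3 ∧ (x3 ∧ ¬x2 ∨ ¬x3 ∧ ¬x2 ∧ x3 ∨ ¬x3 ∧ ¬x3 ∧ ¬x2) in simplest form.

x3 ∧ ¬x2

x3 ∧ (x3 ∧ ¬x2 ∨ ¬x3 ∧ ¬x2 ∧ x3 ∨ ¬x3 ∧ ¬x3 ∧ ¬x2)
= x3 ∧ (x3 ∧ ¬x2 ∨ ¬x3 ∧ ¬x2)   — distribution
= x3 ∧ ¬x2   — distribution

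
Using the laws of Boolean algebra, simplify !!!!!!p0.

!!!!!!p0
= !!!!p0   [double negation]
= !!p0   [double negation]
= p0   [double negation]

p0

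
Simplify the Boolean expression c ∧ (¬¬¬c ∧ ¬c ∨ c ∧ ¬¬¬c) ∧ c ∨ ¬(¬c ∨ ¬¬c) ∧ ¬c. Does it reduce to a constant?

c ∧ (¬¬¬c ∧ ¬c ∨ c ∧ ¬¬¬c) ∧ c ∨ ¬(¬c ∨ ¬¬c) ∧ ¬c
= c ∧ ¬¬¬c ∧ c ∨ ¬(¬c ∨ ¬¬c) ∧ ¬c   [distribution]
= c ∧ ¬c ∧ c ∨ ¬(¬c ∨ ¬¬c) ∧ ¬c   [double negation]
= c ∧ ¬c ∧ c ∨ c ∧ ¬c ∧ ¬c   [De Morgan]
= c ∧ ¬c   [distribution]
= False   [complement]

False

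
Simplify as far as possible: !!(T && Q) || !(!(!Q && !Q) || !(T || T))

!!(T && Q) || !(!(!Q && !Q) || !(T || T))
= !!(T && Q) || !(!(!Q && !Q) || !T)   [idempotence]
= !!(T && Q) || !(!!Q || !T)   [idempotence]
= !!(T && Q) || !Q && T   [De Morgan]
= T && Q || !Q && T   [double negation]
= T   [distribution]

T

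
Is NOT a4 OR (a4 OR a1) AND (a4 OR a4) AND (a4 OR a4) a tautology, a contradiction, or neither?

NOT a4 OR (a4 OR a1) AND (a4 OR a4) AND (a4 OR a4)
= NOT a4 OR (a4 OR a1) AND (a4 OR a4)
= NOT a4 OR (a4 OR a1) AND a4
= NOT a4 OR a4
= TRUE

tautology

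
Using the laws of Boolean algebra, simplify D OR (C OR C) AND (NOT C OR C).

D OR (C OR C) AND (NOT C OR C)
= D OR C AND NOT C OR C   [distribution]
= D OR C   [complement / identity]

D OR C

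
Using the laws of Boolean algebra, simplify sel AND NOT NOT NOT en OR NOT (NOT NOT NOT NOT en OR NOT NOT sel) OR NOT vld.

sel AND NOT NOT NOT en OR NOT (NOT NOT NOT NOT en OR NOT NOT sel) OR NOT vld
= sel AND NOT NOT NOT en OR NOT NOT NOT en AND NOT sel OR NOT vld   (De Morgan)
= NOT NOT NOT en OR NOT vld   (distribution)
= NOT en OR NOT vld   (double negation)

NOT en OR NOT vld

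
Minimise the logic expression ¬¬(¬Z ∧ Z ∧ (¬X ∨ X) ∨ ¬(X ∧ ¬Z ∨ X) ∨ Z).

¬X ∨ Z

¬¬(¬Z ∧ Z ∧ (¬X ∨ X) ∨ ¬(X ∧ ¬Z ∨ X) ∨ Z)
= ¬¬(¬Z ∧ Z ∧ (¬X ∨ X) ∨ ¬X ∨ Z)   (absorption)
= ¬Z ∧ Z ∧ (¬X ∨ X) ∨ ¬X ∨ Z   (double negation)
= ¬Z ∧ Z ∨ ¬X ∨ Z   (complement / identity)
= ¬X ∨ Z   (complement / identity)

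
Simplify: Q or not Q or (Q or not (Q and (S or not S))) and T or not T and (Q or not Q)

True

Q or not Q or (Q or not (Q and (S or not S))) and T or not T and (Q or not Q)
= Q or not Q or (Q or not Q) and T or not T and (Q or not Q)   [complement / identity]
= Q or not Q or Q or not Q   [distribution]
= Q or not Q   [idempotence]
= True   [complement]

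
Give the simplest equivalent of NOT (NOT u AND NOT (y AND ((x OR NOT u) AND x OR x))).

NOT (NOT u AND NOT (y AND ((x OR NOT u) AND x OR x)))
= NOT (NOT u AND NOT (y AND (x OR x)))   [absorption]
= NOT (NOT u AND NOT (y AND x))   [idempotence]
= u OR y AND x   [De Morgan]

u OR y AND x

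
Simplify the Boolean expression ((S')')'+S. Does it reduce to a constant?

1

((S')')'+S
= S'+S
= 1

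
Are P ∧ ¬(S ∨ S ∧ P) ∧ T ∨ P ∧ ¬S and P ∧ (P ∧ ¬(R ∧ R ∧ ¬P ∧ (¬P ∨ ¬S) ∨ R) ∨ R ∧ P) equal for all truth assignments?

E1: P ∧ ¬(S ∨ S ∧ P) ∧ T ∨ P ∧ ¬S
    = P ∧ ¬S ∧ T ∨ P ∧ ¬S   (absorption)
    = P ∧ ¬S   (absorption)
E2: P ∧ (P ∧ ¬(R ∧ R ∧ ¬P ∧ (¬P ∨ ¬S) ∨ R) ∨ R ∧ P)
    = P ∧ (P ∧ ¬(R ∧ ¬P ∧ (¬P ∨ ¬S) ∨ R) ∨ R ∧ P)   (idempotence)
    = P ∧ (P ∧ ¬(R ∧ ¬P ∨ R) ∨ R ∧ P)   (absorption)
    = P ∧ (P ∧ ¬R ∨ R ∧ P)   (absorption)
    = P ∧ P   (distribution)
    = P   (idempotence)
These differ: at P=1, R=0, S=1, T=1, E1 = 0 but E2 = 1.

No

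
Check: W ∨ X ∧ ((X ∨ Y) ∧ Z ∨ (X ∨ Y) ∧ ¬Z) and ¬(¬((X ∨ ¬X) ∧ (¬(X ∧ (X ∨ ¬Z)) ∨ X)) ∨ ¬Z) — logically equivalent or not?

No

E1: W ∨ X ∧ ((X ∨ Y) ∧ Z ∨ (X ∨ Y) ∧ ¬Z)
    = W ∨ X ∧ (X ∨ Y)
    = W ∨ X
E2: ¬(¬((X ∨ ¬X) ∧ (¬(X ∧ (X ∨ ¬Z)) ∨ X)) ∨ ¬Z)
    = (X ∨ ¬X) ∧ (¬(X ∧ (X ∨ ¬Z)) ∨ X) ∧ Z
    = (X ∨ ¬X) ∧ (¬X ∨ X) ∧ Z
    = (¬X ∨ X) ∧ Z
    = Z
These differ: at W=1, X=0, Y=1, Z=0, E1 = 1 but E2 = 0.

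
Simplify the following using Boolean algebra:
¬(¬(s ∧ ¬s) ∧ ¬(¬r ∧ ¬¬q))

¬r ∧ q

¬(¬(s ∧ ¬s) ∧ ¬(¬r ∧ ¬¬q))
= s ∧ ¬s ∨ ¬r ∧ ¬¬q   — De Morgan
= ¬r ∧ ¬¬q   — complement / identity
= ¬r ∧ q   — double negation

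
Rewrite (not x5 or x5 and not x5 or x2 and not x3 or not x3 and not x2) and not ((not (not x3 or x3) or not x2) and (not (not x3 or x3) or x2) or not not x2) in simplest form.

(not x5 or not x3) and not x2

(not x5 or x5 and not x5 or x2 and not x3 or not x3 and not x2) and not ((not (not x3 or x3) or not x2) and (not (not x3 or x3) or x2) or not not x2)
= (not x5 or x5 and not x5 or x2 and not x3 or not x3 and not x2) and not (not x2 and x2 or not (not x3 or x3) or not not x2)   [distribution]
= (not x5 or x5 and not x5 or x2 and not x3 or not x3 and not x2) and not (not (not x3 or x3) or not not x2)   [complement / identity]
= (not x5 or x5 and not x5 or x2 and not x3 or not x3 and not x2) and (not x3 or x3) and not x2   [De Morgan]
= (not x5 or x5 and not x5 or not x3) and (not x3 or x3) and not x2   [distribution]
= (not x5 or not x3) and (not x3 or x3) and not x2   [complement / identity]
= (not x5 or not x3) and not x2   [complement / identity]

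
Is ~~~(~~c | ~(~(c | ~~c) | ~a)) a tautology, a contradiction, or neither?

~~~(~~c | ~(~(c | ~~c) | ~a))
= ~~(~c & (~(c | ~~c) | ~a))   (De Morgan)
= ~~(~c & (~(c | c) | ~a))   (double negation)
= ~~(~c & (~c | ~a))   (idempotence)
= ~~~c   (absorption)
= ~c   (double negation)
This depends on c, so it is not a constant.

neither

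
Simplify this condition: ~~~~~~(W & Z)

W & Z

~~~~~~(W & Z)
= ~~~~(W & Z)   — double negation
= ~~(W & Z)   — double negation
= W & Z   — double negation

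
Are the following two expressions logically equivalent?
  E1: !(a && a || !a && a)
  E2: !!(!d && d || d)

E1: !(a && a || !a && a)
    = !a
E2: !!(!d && d || d)
    = !!d
    = d
These differ: at a=0, d=0, E1 = 1 but E2 = 0.

No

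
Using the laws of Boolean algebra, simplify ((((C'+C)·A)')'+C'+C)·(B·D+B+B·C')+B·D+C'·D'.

((((C'+C)·A)')'+C'+C)·(B·D+B+B·C')+B·D+C'·D'
= ((((C'+C)·A)')'+C'+C)·(B·D+B)+B·D+C'·D'   [absorption]
= ((((C'+C)·A)')'+C'+C)·B+B·D+C'·D'   [absorption]
= ((C'+C)·A+C'+C)·B+B·D+C'·D'   [double negation]
= (C'+C)·B+B·D+C'·D'   [absorption]
= B+B·D+C'·D'   [complement / identity]
= B+C'·D'   [absorption]

B+C'·D'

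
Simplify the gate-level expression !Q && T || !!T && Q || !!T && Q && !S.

T

!Q && T || !!T && Q || !!T && Q && !S
= !Q && T || !!T && Q   [absorption]
= !Q && T || T && Q   [double negation]
= T   [distribution]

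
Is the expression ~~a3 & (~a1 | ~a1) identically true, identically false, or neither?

neither

~~a3 & (~a1 | ~a1)
= a3 & (~a1 | ~a1)   [double negation]
= a3 & ~a1   [idempotence]
This depends on a1, a3, so it is not a constant.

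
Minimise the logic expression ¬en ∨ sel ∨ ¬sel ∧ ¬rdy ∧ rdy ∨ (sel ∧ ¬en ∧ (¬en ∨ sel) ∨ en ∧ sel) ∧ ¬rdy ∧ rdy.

¬en ∨ sel

¬en ∨ sel ∨ ¬sel ∧ ¬rdy ∧ rdy ∨ (sel ∧ ¬en ∧ (¬en ∨ sel) ∨ en ∧ sel) ∧ ¬rdy ∧ rdy
= ¬en ∨ sel ∨ ¬sel ∧ ¬rdy ∧ rdy ∨ (sel ∧ ¬en ∨ en ∧ sel) ∧ ¬rdy ∧ rdy
= ¬en ∨ sel ∨ ¬sel ∧ ¬rdy ∧ rdy ∨ sel ∧ ¬rdy ∧ rdy
= ¬en ∨ sel ∨ ¬rdy ∧ rdy
= ¬en ∨ sel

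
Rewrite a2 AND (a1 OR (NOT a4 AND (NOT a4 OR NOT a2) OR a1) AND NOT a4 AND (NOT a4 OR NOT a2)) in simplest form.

a2 AND (a1 OR NOT a4)

a2 AND (a1 OR (NOT a4 AND (NOT a4 OR NOT a2) OR a1) AND NOT a4 AND (NOT a4 OR NOT a2))
= a2 AND (a1 OR NOT a4 AND (NOT a4 OR NOT a2))   — absorption
= a2 AND (a1 OR NOT a4)   — absorption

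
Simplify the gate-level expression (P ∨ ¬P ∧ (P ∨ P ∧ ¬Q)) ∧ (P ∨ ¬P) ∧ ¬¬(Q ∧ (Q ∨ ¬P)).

P ∧ Q

(P ∨ ¬P ∧ (P ∨ P ∧ ¬Q)) ∧ (P ∨ ¬P) ∧ ¬¬(Q ∧ (Q ∨ ¬P))
= (P ∨ ¬P ∧ (P ∨ P ∧ ¬Q)) ∧ (P ∨ ¬P) ∧ ¬¬Q   [absorption]
= (P ∨ ¬P ∧ P) ∧ (P ∨ ¬P) ∧ ¬¬Q   [absorption]
= (P ∨ ¬P ∧ P) ∧ ¬¬Q   [complement / identity]
= P ∧ ¬¬Q   [complement / identity]
= P ∧ Q   [double negation]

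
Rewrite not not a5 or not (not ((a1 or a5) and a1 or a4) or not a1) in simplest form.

not not a5 or not (not ((a1 or a5) and a1 or a4) or not a1)
= not not a5 or not (not (a1 or a4) or not a1)   [absorption]
= not not a5 or (a1 or a4) and a1   [De Morgan]
= not not a5 or a1   [absorption]
= a5 or a1   [double negation]

a5 or a1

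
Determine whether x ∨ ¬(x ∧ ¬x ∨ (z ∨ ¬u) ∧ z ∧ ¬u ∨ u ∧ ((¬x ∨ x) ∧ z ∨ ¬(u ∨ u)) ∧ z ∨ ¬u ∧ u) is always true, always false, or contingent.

contingent

x ∨ ¬(x ∧ ¬x ∨ (z ∨ ¬u) ∧ z ∧ ¬u ∨ u ∧ ((¬x ∨ x) ∧ z ∨ ¬(u ∨ u)) ∧ z ∨ ¬u ∧ u)
= x ∨ ¬(x ∧ ¬x ∨ (z ∨ ¬u) ∧ z ∧ ¬u ∨ u ∧ ((¬x ∨ x) ∧ z ∨ ¬(u ∨ u)) ∧ z)   — complement / identity
= x ∨ ¬(x ∧ ¬x ∨ (z ∨ ¬u) ∧ z ∧ ¬u ∨ u ∧ (z ∨ ¬(u ∨ u)) ∧ z)   — complement / identity
= x ∨ ¬(x ∧ ¬x ∨ (z ∨ ¬u) ∧ z ∧ ¬u ∨ u ∧ (z ∨ ¬u) ∧ z)   — idempotence
= x ∨ ¬(x ∧ ¬x ∨ (z ∨ ¬u) ∧ z)   — distribution
= x ∨ ¬((z ∨ ¬u) ∧ z)   — complement / identity
= x ∨ ¬z   — absorption
This depends on x, z, so it is not a constant.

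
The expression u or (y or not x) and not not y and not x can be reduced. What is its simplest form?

u or (y or not x) and not not y and not x
= u or (y or not x) and y and not x   — double negation
= u or y and not x   — absorption

u or y and not x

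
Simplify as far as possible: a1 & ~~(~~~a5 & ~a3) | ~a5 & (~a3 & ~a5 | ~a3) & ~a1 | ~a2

~a5 & ~a3 | ~a2

a1 & ~~(~~~a5 & ~a3) | ~a5 & (~a3 & ~a5 | ~a3) & ~a1 | ~a2
= a1 & ~~(~~~a5 & ~a3) | ~a5 & ~a3 & ~a1 | ~a2
= a1 & ~~~a5 & ~a3 | ~a5 & ~a3 & ~a1 | ~a2
= a1 & ~a5 & ~a3 | ~a5 & ~a3 & ~a1 | ~a2
= ~a5 & ~a3 | ~a2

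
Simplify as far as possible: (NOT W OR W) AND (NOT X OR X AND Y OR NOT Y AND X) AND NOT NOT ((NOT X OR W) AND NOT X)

(NOT W OR W) AND (NOT X OR X AND Y OR NOT Y AND X) AND NOT NOT ((NOT X OR W) AND NOT X)
= (NOT W OR W) AND (NOT X OR X) AND NOT NOT ((NOT X OR W) AND NOT X)
= (NOT W OR W) AND NOT NOT ((NOT X OR W) AND NOT X)
= (NOT W OR W) AND NOT NOT NOT X
= (NOT W OR W) AND NOT X
= NOT X

NOT X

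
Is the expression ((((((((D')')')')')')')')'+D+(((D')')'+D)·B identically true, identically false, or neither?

((((((((D')')')')')')')')'+D+(((D')')'+D)·B
= ((((((D')')')')')')'+D+(((D')')'+D)·B   — double negation
= ((((D')')')')'+D+(((D')')'+D)·B   — double negation
= ((D')')'+D+(((D')')'+D)·B   — double negation
= ((D')')'+D   — absorption
= D'+D   — double negation
= 1   — complement

identically true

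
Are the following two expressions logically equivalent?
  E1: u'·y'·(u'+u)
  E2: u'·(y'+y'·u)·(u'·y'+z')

E1: u'·y'·(u'+u)
    = u'·y'   [complement / identity]
E2: u'·(y'+y'·u)·(u'·y'+z')
    = u'·y'·(u'·y'+z')   [absorption]
    = u'·y'   [absorption]
Both reduce to u'·y', so they are equivalent.

Yes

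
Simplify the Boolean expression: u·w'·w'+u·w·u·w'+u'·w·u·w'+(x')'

u·w'+x

u·w'·w'+u·w·u·w'+u'·w·u·w'+(x')'
= u·w'·w'+w·u·w'+(x')'   — distribution
= u·w'+(x')'   — distribution
= u·w'+x   — double negation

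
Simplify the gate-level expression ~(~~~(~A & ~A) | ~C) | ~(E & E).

~(~~~(~A & ~A) | ~C) | ~(E & E)
= ~~(~A & ~A) & C | ~(E & E)   (De Morgan)
= ~~~A & C | ~(E & E)   (idempotence)
= ~~~A & C | ~E   (idempotence)
= ~A & C | ~E   (double negation)

~A & C | ~E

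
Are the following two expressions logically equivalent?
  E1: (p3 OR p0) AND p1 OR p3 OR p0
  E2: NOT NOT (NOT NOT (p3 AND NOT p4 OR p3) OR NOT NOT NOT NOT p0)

Yes

E1: (p3 OR p0) AND p1 OR p3 OR p0
    = p3 OR p0
E2: NOT NOT (NOT NOT (p3 AND NOT p4 OR p3) OR NOT NOT NOT NOT p0)
    = NOT NOT (NOT NOT p3 OR NOT NOT NOT NOT p0)
    = NOT NOT (NOT NOT p3 OR NOT NOT p0)
    = NOT (NOT p3 AND NOT p0)
    = p3 OR p0
Both reduce to p3 OR p0, so they are equivalent.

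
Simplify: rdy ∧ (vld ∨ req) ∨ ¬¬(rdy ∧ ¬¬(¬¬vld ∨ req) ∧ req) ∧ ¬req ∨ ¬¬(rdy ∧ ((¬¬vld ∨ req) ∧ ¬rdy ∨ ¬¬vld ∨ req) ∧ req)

rdy ∧ (vld ∨ req)

rdy ∧ (vld ∨ req) ∨ ¬¬(rdy ∧ ¬¬(¬¬vld ∨ req) ∧ req) ∧ ¬req ∨ ¬¬(rdy ∧ ((¬¬vld ∨ req) ∧ ¬rdy ∨ ¬¬vld ∨ req) ∧ req)
= rdy ∧ (vld ∨ req) ∨ ¬¬(rdy ∧ ¬¬(¬¬vld ∨ req) ∧ req) ∧ ¬req ∨ ¬¬(rdy ∧ (¬¬vld ∨ req) ∧ req)   — absorption
= rdy ∧ (vld ∨ req) ∨ ¬¬(rdy ∧ (¬¬vld ∨ req) ∧ req) ∧ ¬req ∨ ¬¬(rdy ∧ (¬¬vld ∨ req) ∧ req)   — double negation
= rdy ∧ (vld ∨ req) ∨ ¬¬(rdy ∧ (¬¬vld ∨ req) ∧ req)   — absorption
= rdy ∧ (vld ∨ req) ∨ rdy ∧ (¬¬vld ∨ req) ∧ req   — double negation
= rdy ∧ (vld ∨ req) ∨ rdy ∧ (vld ∨ req) ∧ req   — double negation
= rdy ∧ (vld ∨ req)   — absorption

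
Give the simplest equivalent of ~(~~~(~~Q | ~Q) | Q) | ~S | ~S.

~Q | ~S

~(~~~(~~Q | ~Q) | Q) | ~S | ~S
= ~(~~(~Q & Q) | Q) | ~S | ~S   — De Morgan
= ~(~Q & Q | Q) | ~S | ~S   — double negation
= ~Q | ~S | ~S   — complement / identity
= ~Q | ~S   — idempotence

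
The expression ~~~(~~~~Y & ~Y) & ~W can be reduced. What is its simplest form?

~~~(~~~~Y & ~Y) & ~W
= ~~~(~~Y & ~Y) & ~W   [double negation]
= ~(~~Y & ~Y) & ~W   [double negation]
= (~Y | Y) & ~W   [De Morgan]
= ~W   [complement / identity]

~W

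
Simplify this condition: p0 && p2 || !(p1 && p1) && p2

p0 && p2 || !(p1 && p1) && p2
= (p0 || !(p1 && p1)) && p2   [distribution]
= (p0 || !p1) && p2   [idempotence]

(p0 || !p1) && p2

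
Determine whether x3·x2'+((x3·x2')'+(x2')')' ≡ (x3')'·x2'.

Yes

E1: x3·x2'+((x3·x2')'+(x2')')'
    = x3·x2'+x3·x2'·x2'   — De Morgan
    = x3·x2'   — absorption
E2: (x3')'·x2'
    = x3·x2'   — double negation
Both reduce to x3·x2', so they are equivalent.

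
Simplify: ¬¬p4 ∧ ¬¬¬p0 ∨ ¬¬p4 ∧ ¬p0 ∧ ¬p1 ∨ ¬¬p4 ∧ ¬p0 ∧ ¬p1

¬¬p4 ∧ ¬¬¬p0 ∨ ¬¬p4 ∧ ¬p0 ∧ ¬p1 ∨ ¬¬p4 ∧ ¬p0 ∧ ¬p1
= ¬¬p4 ∧ ¬p0 ∨ ¬¬p4 ∧ ¬p0 ∧ ¬p1 ∨ ¬¬p4 ∧ ¬p0 ∧ ¬p1   (double negation)
= ¬¬p4 ∧ ¬p0 ∨ ¬¬p4 ∧ ¬p0 ∧ ¬p1   (idempotence)
= ¬¬p4 ∧ ¬p0   (absorption)
= p4 ∧ ¬p0   (double negation)

p4 ∧ ¬p0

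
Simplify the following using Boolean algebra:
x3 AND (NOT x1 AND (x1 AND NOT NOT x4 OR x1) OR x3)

x3 AND (NOT x1 AND (x1 AND NOT NOT x4 OR x1) OR x3)
= x3 AND (NOT x1 AND (x1 AND x4 OR x1) OR x3)
= x3 AND (NOT x1 AND x1 OR x3)
= x3 AND x3
= x3

x3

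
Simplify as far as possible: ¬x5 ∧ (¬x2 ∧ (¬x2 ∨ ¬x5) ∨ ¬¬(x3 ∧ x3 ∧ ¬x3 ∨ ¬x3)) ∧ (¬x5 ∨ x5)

¬x5 ∧ (¬x2 ∧ (¬x2 ∨ ¬x5) ∨ ¬¬(x3 ∧ x3 ∧ ¬x3 ∨ ¬x3)) ∧ (¬x5 ∨ x5)
= ¬x5 ∧ (¬x2 ∧ (¬x2 ∨ ¬x5) ∨ ¬¬(x3 ∧ ¬x3 ∨ ¬x3)) ∧ (¬x5 ∨ x5)   [idempotence]
= ¬x5 ∧ (¬x2 ∨ ¬¬(x3 ∧ ¬x3 ∨ ¬x3)) ∧ (¬x5 ∨ x5)   [absorption]
= ¬x5 ∧ (¬x2 ∨ ¬¬¬x3) ∧ (¬x5 ∨ x5)   [complement / identity]
= ¬x5 ∧ (¬x2 ∨ ¬x3) ∧ (¬x5 ∨ x5)   [double negation]
= ¬x5 ∧ (¬x2 ∨ ¬x3)   [complement / identity]

¬x5 ∧ (¬x2 ∨ ¬x3)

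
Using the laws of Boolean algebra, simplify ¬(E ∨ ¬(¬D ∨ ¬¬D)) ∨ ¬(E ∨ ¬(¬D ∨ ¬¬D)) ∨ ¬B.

¬(E ∨ ¬(¬D ∨ ¬¬D)) ∨ ¬(E ∨ ¬(¬D ∨ ¬¬D)) ∨ ¬B
= ¬(E ∨ ¬(¬D ∨ ¬¬D)) ∨ ¬B   [idempotence]
= ¬(E ∨ D ∧ ¬D) ∨ ¬B   [De Morgan]
= ¬E ∨ ¬B   [complement / identity]

¬E ∨ ¬B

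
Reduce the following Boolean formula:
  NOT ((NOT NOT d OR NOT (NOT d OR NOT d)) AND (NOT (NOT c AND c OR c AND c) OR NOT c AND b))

NOT d OR c

NOT ((NOT NOT d OR NOT (NOT d OR NOT d)) AND (NOT (NOT c AND c OR c AND c) OR NOT c AND b))
= NOT ((NOT NOT d OR NOT NOT d) AND (NOT (NOT c AND c OR c AND c) OR NOT c AND b))   — idempotence
= NOT ((NOT NOT d OR NOT NOT d) AND (NOT c OR NOT c AND b))   — distribution
= NOT ((NOT NOT d OR NOT NOT d) AND NOT c)   — absorption
= NOT (NOT NOT d AND NOT c)   — idempotence
= NOT d OR c   — De Morgan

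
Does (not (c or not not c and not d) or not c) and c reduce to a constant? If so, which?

yes, False

(not (c or not not c and not d) or not c) and c
= (not (c or c and not d) or not c) and c   [double negation]
= (not c or not c) and c   [absorption]
= not c and c   [idempotence]
= False   [complement]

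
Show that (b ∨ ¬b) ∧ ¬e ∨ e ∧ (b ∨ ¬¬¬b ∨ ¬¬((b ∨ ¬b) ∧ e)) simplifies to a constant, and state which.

(b ∨ ¬b) ∧ ¬e ∨ e ∧ (b ∨ ¬¬¬b ∨ ¬¬((b ∨ ¬b) ∧ e))
= (b ∨ ¬b) ∧ ¬e ∨ e ∧ (b ∨ ¬b ∨ ¬¬((b ∨ ¬b) ∧ e))   (double negation)
= (b ∨ ¬b) ∧ ¬e ∨ e ∧ (b ∨ ¬b ∨ (b ∨ ¬b) ∧ e)   (double negation)
= (b ∨ ¬b) ∧ ¬e ∨ e ∧ (b ∨ ¬b)   (absorption)
= b ∨ ¬b   (distribution)
= True   (complement)

True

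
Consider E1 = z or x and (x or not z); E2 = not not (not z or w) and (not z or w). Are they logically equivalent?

E1: z or x and (x or not z)
    = z or x   [absorption]
E2: not not (not z or w) and (not z or w)
    = (not z or w) and (not z or w)   [double negation]
    = not z or w   [idempotence]
These differ: at w=0, x=0, z=1, E1 = 1 but E2 = 0.

No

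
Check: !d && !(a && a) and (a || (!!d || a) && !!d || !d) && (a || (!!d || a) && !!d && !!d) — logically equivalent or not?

No

E1: !d && !(a && a)
    = !d && !a   — idempotence
E2: (a || (!!d || a) && !!d || !d) && (a || (!!d || a) && !!d && !!d)
    = (a || (!!d || a) && !!d || !d) && (a || (!!d || a) && !!d)   — idempotence
    = a || (!!d || a) && !!d   — absorption
    = a || !!d   — absorption
    = a || d   — double negation
These differ: at a=1, d=1, E1 = 0 but E2 = 1.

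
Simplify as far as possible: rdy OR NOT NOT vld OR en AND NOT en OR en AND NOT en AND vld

rdy OR vld

rdy OR NOT NOT vld OR en AND NOT en OR en AND NOT en AND vld
= rdy OR NOT NOT vld OR en AND NOT en   — absorption
= rdy OR vld OR en AND NOT en   — double negation
= rdy OR vld   — complement / identity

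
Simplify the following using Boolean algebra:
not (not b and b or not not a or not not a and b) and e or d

not a and e or d

not (not b and b or not not a or not not a and b) and e or d
= not (not not a or not not a and b) and e or d   — complement / identity
= not not not a and e or d   — absorption
= not a and e or d   — double negation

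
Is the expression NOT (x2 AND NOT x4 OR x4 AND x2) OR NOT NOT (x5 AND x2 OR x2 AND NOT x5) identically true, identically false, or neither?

identically true

NOT (x2 AND NOT x4 OR x4 AND x2) OR NOT NOT (x5 AND x2 OR x2 AND NOT x5)
= NOT x2 OR NOT NOT (x5 AND x2 OR x2 AND NOT x5)   — distribution
= NOT x2 OR NOT NOT x2   — distribution
= NOT x2 OR x2   — double negation
= TRUE   — complement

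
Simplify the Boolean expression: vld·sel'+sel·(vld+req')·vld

vld·sel'+sel·(vld+req')·vld
= vld·sel'+sel·vld   (absorption)
= vld   (distribution)

vld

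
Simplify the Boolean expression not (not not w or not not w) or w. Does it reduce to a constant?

not (not not w or not not w) or w
= not not not w or w   (idempotence)
= not w or w   (double negation)
= True   (complement)

True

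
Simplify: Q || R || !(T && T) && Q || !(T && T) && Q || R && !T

Q || R || !(T && T) && Q || !(T && T) && Q || R && !T
= Q || R || !(T && T) && Q || R && !T   [idempotence]
= Q || R || !T && Q || R && !T   [idempotence]
= Q || R || (Q || R) && !T   [distribution]
= Q || R   [absorption]

Q || R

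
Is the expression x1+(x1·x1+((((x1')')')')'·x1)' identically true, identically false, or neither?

x1+(x1·x1+((((x1')')')')'·x1)'
= x1+(x1·x1+((x1')')'·x1)'   (double negation)
= x1+(x1·x1+x1'·x1)'   (double negation)
= x1+x1'   (distribution)
= 1   (complement)

identically true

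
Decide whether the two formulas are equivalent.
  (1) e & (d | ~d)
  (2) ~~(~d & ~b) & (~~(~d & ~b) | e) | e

E1: e & (d | ~d)
    = e
E2: ~~(~d & ~b) & (~~(~d & ~b) | e) | e
    = ~~(~d & ~b) | e
    = ~d & ~b | e
These differ: at b=0, d=0, e=0, E1 = 0 but E2 = 1.

No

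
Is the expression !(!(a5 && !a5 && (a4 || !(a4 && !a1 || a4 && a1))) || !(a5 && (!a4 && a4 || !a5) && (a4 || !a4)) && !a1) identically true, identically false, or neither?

!(!(a5 && !a5 && (a4 || !(a4 && !a1 || a4 && a1))) || !(a5 && (!a4 && a4 || !a5) && (a4 || !a4)) && !a1)
= !(!(a5 && !a5 && (a4 || !(a4 && !a1 || a4 && a1))) || !(a5 && !a5 && (a4 || !a4)) && !a1)   — complement / identity
= !(!(a5 && !a5 && (a4 || !a4)) || !(a5 && !a5 && (a4 || !a4)) && !a1)   — distribution
= !!(a5 && !a5 && (a4 || !a4))   — absorption
= a5 && !a5 && (a4 || !a4)   — double negation
= a5 && !a5   — complement / identity
= false   — complement

identically false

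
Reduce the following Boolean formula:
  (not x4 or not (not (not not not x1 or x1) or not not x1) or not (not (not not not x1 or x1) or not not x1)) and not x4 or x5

not x4 or x5

(not x4 or not (not (not not not x1 or x1) or not not x1) or not (not (not not not x1 or x1) or not not x1)) and not x4 or x5
= (not x4 or not (not (not not not x1 or x1) or not not x1)) and not x4 or x5
= (not x4 or (not not not x1 or x1) and not x1) and not x4 or x5
= (not x4 or (not x1 or x1) and not x1) and not x4 or x5
= (not x4 or not x1) and not x4 or x5
= not x4 or x5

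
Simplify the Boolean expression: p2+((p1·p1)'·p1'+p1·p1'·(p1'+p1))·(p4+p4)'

p2+((p1·p1)'·p1'+p1·p1'·(p1'+p1))·(p4+p4)'
= p2+(p1'·p1'+p1·p1'·(p1'+p1))·(p4+p4)'   [idempotence]
= p2+(p1'·p1'+p1·p1'·(p1'+p1))·p4'   [idempotence]
= p2+(p1'·p1'+p1·p1')·p4'   [complement / identity]
= p2+p1'·p4'   [distribution]

p2+p1'·p4'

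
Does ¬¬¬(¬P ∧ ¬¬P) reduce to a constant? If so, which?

yes, True

¬¬¬(¬P ∧ ¬¬P)
= ¬(¬P ∧ ¬¬P)   [double negation]
= P ∨ ¬P   [De Morgan]
= True   [complement]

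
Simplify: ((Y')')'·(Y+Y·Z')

((Y')')'·(Y+Y·Z')
= ((Y')')'·Y
= Y'·Y
= 0

0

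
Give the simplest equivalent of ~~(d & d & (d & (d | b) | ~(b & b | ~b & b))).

d

~~(d & d & (d & (d | b) | ~(b & b | ~b & b)))
= ~~(d & d & (d | ~(b & b | ~b & b)))   — absorption
= ~~(d & d & (d | ~b))   — distribution
= d & d & (d | ~b)   — double negation
= d & (d | ~b)   — idempotence
= d   — absorption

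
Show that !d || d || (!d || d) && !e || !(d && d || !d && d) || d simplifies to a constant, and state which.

true

!d || d || (!d || d) && !e || !(d && d || !d && d) || d
= !d || d || (!d || d) && !e || !d || d   — distribution
= !d || d || !d || d   — absorption
= !d || d   — idempotence
= true   — complement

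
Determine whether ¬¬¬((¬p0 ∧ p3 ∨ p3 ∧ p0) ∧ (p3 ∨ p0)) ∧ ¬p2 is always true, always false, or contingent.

contingent

¬¬¬((¬p0 ∧ p3 ∨ p3 ∧ p0) ∧ (p3 ∨ p0)) ∧ ¬p2
= ¬¬¬(p3 ∧ (p3 ∨ p0)) ∧ ¬p2   [distribution]
= ¬¬¬p3 ∧ ¬p2   [absorption]
= ¬p3 ∧ ¬p2   [double negation]
This depends on p2, p3, so it is not a constant.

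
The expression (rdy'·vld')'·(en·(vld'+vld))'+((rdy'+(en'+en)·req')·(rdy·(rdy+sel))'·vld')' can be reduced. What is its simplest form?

rdy+vld

(rdy'·vld')'·(en·(vld'+vld))'+((rdy'+(en'+en)·req')·(rdy·(rdy+sel))'·vld')'
= (rdy'·vld')'·(en·(vld'+vld))'+((rdy'+req')·(rdy·(rdy+sel))'·vld')'
= (rdy'·vld')'·(en·(vld'+vld))'+((rdy'+req')·rdy'·vld')'
= (rdy'·vld')'·en'+((rdy'+req')·rdy'·vld')'
= (rdy'·vld')'·en'+(rdy'·vld')'
= (rdy'·vld')'
= rdy+vld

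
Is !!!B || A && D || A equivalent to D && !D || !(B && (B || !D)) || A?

Yes

E1: !!!B || A && D || A
    = !!!B || A   [absorption]
    = !B || A   [double negation]
E2: D && !D || !(B && (B || !D)) || A
    = !(B && (B || !D)) || A   [complement / identity]
    = !B || A   [absorption]
Both reduce to !B || A, so they are equivalent.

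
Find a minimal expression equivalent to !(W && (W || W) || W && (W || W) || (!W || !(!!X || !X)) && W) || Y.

!W || Y

!(W && (W || W) || W && (W || W) || (!W || !(!!X || !X)) && W) || Y
= !(W && (W || W) || (!W || !(!!X || !X)) && W) || Y   — idempotence
= !(W && (W || W) || (!W || !X && X) && W) || Y   — De Morgan
= !(W && W || (!W || !X && X) && W) || Y   — idempotence
= !(W && W || !W && W) || Y   — complement / identity
= !W || Y   — distribution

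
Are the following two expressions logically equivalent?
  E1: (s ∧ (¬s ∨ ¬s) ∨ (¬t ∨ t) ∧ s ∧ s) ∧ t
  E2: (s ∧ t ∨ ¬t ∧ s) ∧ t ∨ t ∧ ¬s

E1: (s ∧ (¬s ∨ ¬s) ∨ (¬t ∨ t) ∧ s ∧ s) ∧ t
    = (s ∧ (¬s ∨ ¬s) ∨ s ∧ s) ∧ t   [complement / identity]
    = (s ∧ ¬s ∨ s ∧ s) ∧ t   [idempotence]
    = s ∧ t   [distribution]
E2: (s ∧ t ∨ ¬t ∧ s) ∧ t ∨ t ∧ ¬s
    = s ∧ t ∨ t ∧ ¬s   [distribution]
    = t   [distribution]
These differ: at s=0, t=1, E1 = 0 but E2 = 1.

No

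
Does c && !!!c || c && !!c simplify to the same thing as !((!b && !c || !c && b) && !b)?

No

E1: c && !!!c || c && !!c
    = c && !c || c && !!c   (double negation)
    = c && !c || c && c   (double negation)
    = c   (distribution)
E2: !((!b && !c || !c && b) && !b)
    = !(!c && !b)   (distribution)
    = c || b   (De Morgan)
These differ: at b=1, c=0, E1 = 0 but E2 = 1.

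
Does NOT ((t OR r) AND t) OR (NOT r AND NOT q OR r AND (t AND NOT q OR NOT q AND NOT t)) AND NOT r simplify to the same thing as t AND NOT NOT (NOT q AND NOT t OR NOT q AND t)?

E1: NOT ((t OR r) AND t) OR (NOT r AND NOT q OR r AND (t AND NOT q OR NOT q AND NOT t)) AND NOT r
    = NOT ((t OR r) AND t) OR (NOT r AND NOT q OR r AND NOT q) AND NOT r   [distribution]
    = NOT ((t OR r) AND t) OR NOT q AND NOT r   [distribution]
    = NOT t OR NOT q AND NOT r   [absorption]
E2: t AND NOT NOT (NOT q AND NOT t OR NOT q AND t)
    = t AND NOT NOT NOT q   [distribution]
    = t AND NOT q   [double negation]
These differ: at q=0, r=1, t=0, E1 = 1 but E2 = 0.

No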